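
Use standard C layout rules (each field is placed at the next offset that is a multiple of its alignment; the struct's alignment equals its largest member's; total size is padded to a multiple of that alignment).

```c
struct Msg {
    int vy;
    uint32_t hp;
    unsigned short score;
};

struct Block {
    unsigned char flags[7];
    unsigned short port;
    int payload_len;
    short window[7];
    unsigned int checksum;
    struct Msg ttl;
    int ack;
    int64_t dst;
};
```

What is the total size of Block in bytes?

64 bytes

Msg: @0: vy [4B, align 4] → 4; @4: hp [4B, align 4] → 8; @8: score [2B, align 2] → 10; +2 tail pad (align 4); size 12, align 4
@0: flags [7B, align 1] → 7
+1 pad (align 2)
@8: port [2B, align 2] → 10
+2 pad (align 4)
@12: payload_len [4B, align 4] → 16
@16: window [14B, align 2] → 30
+2 pad (align 4)
@32: checksum [4B, align 4] → 36
@36: ttl [12B, align 4] → 48
@48: ack [4B, align 4] → 52
+4 pad (align 8)
@56: dst [8B, align 8] → 64
size 64, align 8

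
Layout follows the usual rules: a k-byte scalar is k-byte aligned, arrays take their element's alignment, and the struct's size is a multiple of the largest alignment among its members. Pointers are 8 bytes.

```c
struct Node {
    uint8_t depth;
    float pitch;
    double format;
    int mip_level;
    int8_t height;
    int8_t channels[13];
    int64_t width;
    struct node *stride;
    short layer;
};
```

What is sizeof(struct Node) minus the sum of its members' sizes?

@0: depth [1B, align 1] → 1
+3 pad (align 4)
@4: pitch [4B, align 4] → 8
@8: format [8B, align 8] → 16
@16: mip_level [4B, align 4] → 20
@20: height [1B, align 1] → 21
@21: channels [13B, align 1] → 34
+6 pad (align 8)
@40: width [8B, align 8] → 48
@48: stride [8B, align 8] → 56
@56: layer [2B, align 2] → 58
+6 tail pad (align 8)
size 64, align 8
data bytes 49, size 64 → padding 15

15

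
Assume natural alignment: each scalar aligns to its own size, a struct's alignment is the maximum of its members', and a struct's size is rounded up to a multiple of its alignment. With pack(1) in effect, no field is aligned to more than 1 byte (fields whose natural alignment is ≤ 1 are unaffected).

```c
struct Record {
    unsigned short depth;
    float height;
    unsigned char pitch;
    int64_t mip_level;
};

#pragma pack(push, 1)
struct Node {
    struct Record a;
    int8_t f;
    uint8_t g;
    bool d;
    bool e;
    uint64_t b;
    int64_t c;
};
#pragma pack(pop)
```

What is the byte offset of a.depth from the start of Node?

Record: @0: depth [2B, align 2] → 2; +2 pad (align 4); @4: height [4B, align 4] → 8; @8: pitch [1B, align 1] → 9; +7 pad (align 8); @16: mip_level [8B, align 8] → 24; size 24, align 8
@0: a [24B, align 1] → 24
within Record: depth at 0
0 + 0 = 0

0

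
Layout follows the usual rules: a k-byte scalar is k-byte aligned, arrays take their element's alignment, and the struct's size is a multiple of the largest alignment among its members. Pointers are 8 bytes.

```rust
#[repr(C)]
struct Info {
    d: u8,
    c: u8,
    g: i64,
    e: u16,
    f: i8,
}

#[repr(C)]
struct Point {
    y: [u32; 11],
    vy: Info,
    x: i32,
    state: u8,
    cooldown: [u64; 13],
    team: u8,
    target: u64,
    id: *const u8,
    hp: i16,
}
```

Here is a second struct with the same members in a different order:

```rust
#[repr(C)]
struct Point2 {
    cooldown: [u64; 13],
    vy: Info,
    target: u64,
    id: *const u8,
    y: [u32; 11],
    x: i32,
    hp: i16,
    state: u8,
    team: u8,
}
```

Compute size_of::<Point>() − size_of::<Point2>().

16

Info: d at 0 (size 1, align 1) → ends 1; c at 1 (size 1, align 1) → ends 2; pad 6 to align 8 for g; g at 8 (size 8, align 8) → ends 16; e at 16 (size 2, align 2) → ends 18; f at 18 (size 1, align 1) → ends 19; tail pad 5 to reach multiple of 8; total 24 bytes, alignment 8
y at 0 (size 44, align 4) → ends 44
pad 4 to align 8 for vy
vy at 48 (size 24, align 8) → ends 72
x at 72 (size 4, align 4) → ends 76
state at 76 (size 1, align 1) → ends 77
pad 3 to align 8 for cooldown
cooldown at 80 (size 104, align 8) → ends 184
team at 184 (size 1, align 1) → ends 185
pad 7 to align 8 for target
target at 192 (size 8, align 8) → ends 200
id at 200 (size 8, align 8) → ends 208
hp at 208 (size 2, align 2) → ends 210
tail pad 6 to reach multiple of 8
total 216 bytes, alignment 8
— Point2 —
cooldown at 0 (size 104, align 8) → ends 104
vy at 104 (size 24, align 8) → ends 128
target at 128 (size 8, align 8) → ends 136
id at 136 (size 8, align 8) → ends 144
y at 144 (size 44, align 4) → ends 188
x at 188 (size 4, align 4) → ends 192
hp at 192 (size 2, align 2) → ends 194
state at 194 (size 1, align 1) → ends 195
team at 195 (size 1, align 1) → ends 196
tail pad 4 to reach multiple of 8
total 200 bytes, alignment 8
216 − 200 = 16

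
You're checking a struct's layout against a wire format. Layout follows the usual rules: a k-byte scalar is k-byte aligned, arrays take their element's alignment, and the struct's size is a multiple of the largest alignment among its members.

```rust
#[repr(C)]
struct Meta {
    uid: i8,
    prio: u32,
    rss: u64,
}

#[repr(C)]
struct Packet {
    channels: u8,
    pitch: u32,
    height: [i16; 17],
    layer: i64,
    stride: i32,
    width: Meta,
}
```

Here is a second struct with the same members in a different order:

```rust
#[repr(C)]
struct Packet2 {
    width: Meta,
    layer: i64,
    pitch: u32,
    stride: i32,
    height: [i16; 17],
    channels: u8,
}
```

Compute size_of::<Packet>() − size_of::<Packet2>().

8

Meta: uid at 0 (size 1, align 1) → ends 1; pad 3 to align 4 for prio; prio at 4 (size 4, align 4) → ends 8; rss at 8 (size 8, align 8) → ends 16; total 16 bytes, alignment 8
channels at 0 (size 1, align 1) → ends 1
pad 3 to align 4 for pitch
pitch at 4 (size 4, align 4) → ends 8
height at 8 (size 34, align 2) → ends 42
pad 6 to align 8 for layer
layer at 48 (size 8, align 8) → ends 56
stride at 56 (size 4, align 4) → ends 60
pad 4 to align 8 for width
width at 64 (size 16, align 8) → ends 80
total 80 bytes, alignment 8
— Packet2 —
width at 0 (size 16, align 8) → ends 16
layer at 16 (size 8, align 8) → ends 24
pitch at 24 (size 4, align 4) → ends 28
stride at 28 (size 4, align 4) → ends 32
height at 32 (size 34, align 2) → ends 66
channels at 66 (size 1, align 1) → ends 67
tail pad 5 to reach multiple of 8
total 72 bytes, alignment 8
80 − 72 = 8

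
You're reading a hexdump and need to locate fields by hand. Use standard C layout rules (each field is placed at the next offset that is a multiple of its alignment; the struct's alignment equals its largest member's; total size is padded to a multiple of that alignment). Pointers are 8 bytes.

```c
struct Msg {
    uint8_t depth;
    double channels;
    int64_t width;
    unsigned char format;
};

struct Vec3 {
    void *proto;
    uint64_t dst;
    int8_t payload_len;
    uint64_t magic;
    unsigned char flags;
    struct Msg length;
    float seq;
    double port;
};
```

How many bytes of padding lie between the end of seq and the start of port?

4

Msg: 0..1  depth  (1B, 1-aligned); 1..8  -- padding (7B); 8..16  channels  (8B, 8-aligned); 16..24  width  (8B, 8-aligned); 24..25  format  (1B, 1-aligned); 25..32  -- tail padding (7B); sizeof = 32, alignof = 8
0..8  proto  (8B, 8-aligned)
8..16  dst  (8B, 8-aligned)
16..17  payload_len  (1B, 1-aligned)
17..24  -- padding (7B)
24..32  magic  (8B, 8-aligned)
32..33  flags  (1B, 1-aligned)
33..40  -- padding (7B)
40..72  length  (32B, 8-aligned)
72..76  seq  (4B, 4-aligned)
76..80  -- padding (4B)
80..88  port  (8B, 8-aligned)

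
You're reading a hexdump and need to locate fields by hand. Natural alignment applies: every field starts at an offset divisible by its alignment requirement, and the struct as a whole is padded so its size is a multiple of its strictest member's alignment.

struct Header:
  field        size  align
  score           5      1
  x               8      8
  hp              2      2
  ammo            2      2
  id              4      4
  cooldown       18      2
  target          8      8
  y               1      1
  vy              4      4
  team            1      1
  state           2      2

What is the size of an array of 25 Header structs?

1800

score at 0 (size 5, align 1) → ends 5
pad 3 to align 8 for x
x at 8 (size 8, align 8) → ends 16
hp at 16 (size 2, align 2) → ends 18
ammo at 18 (size 2, align 2) → ends 20
id at 20 (size 4, align 4) → ends 24
cooldown at 24 (size 18, align 2) → ends 42
pad 6 to align 8 for target
target at 48 (size 8, align 8) → ends 56
y at 56 (size 1, align 1) → ends 57
pad 3 to align 4 for vy
vy at 60 (size 4, align 4) → ends 64
team at 64 (size 1, align 1) → ends 65
pad 1 to align 2 for state
state at 66 (size 2, align 2) → ends 68
tail pad 4 to reach multiple of 8
total 72 bytes, alignment 8
array of 25: 25 × 72 = 1800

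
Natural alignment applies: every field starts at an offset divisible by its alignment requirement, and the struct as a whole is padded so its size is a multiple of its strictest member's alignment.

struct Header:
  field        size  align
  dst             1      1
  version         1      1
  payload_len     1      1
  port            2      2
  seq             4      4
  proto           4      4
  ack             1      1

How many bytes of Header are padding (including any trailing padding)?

6

dst at 0 (size 1, align 1) → ends 1
version at 1 (size 1, align 1) → ends 2
payload_len at 2 (size 1, align 1) → ends 3
pad 1 to align 2 for port
port at 4 (size 2, align 2) → ends 6
pad 2 to align 4 for seq
seq at 8 (size 4, align 4) → ends 12
proto at 12 (size 4, align 4) → ends 16
ack at 16 (size 1, align 1) → ends 17
tail pad 3 to reach multiple of 4
total 20 bytes, alignment 4
data bytes 14, size 20 → padding 6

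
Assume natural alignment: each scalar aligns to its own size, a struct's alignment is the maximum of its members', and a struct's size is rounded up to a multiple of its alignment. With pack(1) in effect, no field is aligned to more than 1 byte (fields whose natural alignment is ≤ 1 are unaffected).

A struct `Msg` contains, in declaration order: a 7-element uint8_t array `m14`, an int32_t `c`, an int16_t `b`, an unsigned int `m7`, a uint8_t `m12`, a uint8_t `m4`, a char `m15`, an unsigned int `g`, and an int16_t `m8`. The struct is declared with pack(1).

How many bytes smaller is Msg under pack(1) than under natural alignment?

6

natural layout:
  m14 at 0 (size 7, align 1) → ends 7
  pad 1 to align 4 for c
  c at 8 (size 4, align 4) → ends 12
  b at 12 (size 2, align 2) → ends 14
  pad 2 to align 4 for m7
  m7 at 16 (size 4, align 4) → ends 20
  m12 at 20 (size 1, align 1) → ends 21
  m4 at 21 (size 1, align 1) → ends 22
  m15 at 22 (size 1, align 1) → ends 23
  pad 1 to align 4 for g
  g at 24 (size 4, align 4) → ends 28
  m8 at 28 (size 2, align 2) → ends 30
  tail pad 2 to reach multiple of 4
  total 32 bytes, alignment 4
packed(1) layout:
  m14 at 0 (size 7, align 1) → ends 7
  c at 7 (size 4, align 1) → ends 11
  b at 11 (size 2, align 1) → ends 13
  m7 at 13 (size 4, align 1) → ends 17
  m12 at 17 (size 1, align 1) → ends 18
  m4 at 18 (size 1, align 1) → ends 19
  m15 at 19 (size 1, align 1) → ends 20
  g at 20 (size 4, align 1) → ends 24
  m8 at 24 (size 2, align 1) → ends 26
  total 26 bytes, alignment 1
32 − 26 = 6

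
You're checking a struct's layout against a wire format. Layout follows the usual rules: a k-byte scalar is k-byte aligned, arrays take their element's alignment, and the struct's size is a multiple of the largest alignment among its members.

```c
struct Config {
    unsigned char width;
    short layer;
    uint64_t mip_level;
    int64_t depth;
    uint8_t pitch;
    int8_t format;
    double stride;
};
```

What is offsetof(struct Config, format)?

25

width at 0 (size 1, align 1) → ends 1
pad 1 to align 2 for layer
layer at 2 (size 2, align 2) → ends 4
pad 4 to align 8 for mip_level
mip_level at 8 (size 8, align 8) → ends 16
depth at 16 (size 8, align 8) → ends 24
pitch at 24 (size 1, align 1) → ends 25
format at 25 (size 1, align 1) → ends 26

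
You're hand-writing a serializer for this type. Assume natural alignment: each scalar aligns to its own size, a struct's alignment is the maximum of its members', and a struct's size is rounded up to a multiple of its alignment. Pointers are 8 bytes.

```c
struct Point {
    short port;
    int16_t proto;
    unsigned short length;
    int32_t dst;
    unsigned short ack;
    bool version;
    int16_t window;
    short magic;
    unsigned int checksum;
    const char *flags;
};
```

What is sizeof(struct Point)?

32 bytes

port at 0 (size 2, align 2) → ends 2
proto at 2 (size 2, align 2) → ends 4
length at 4 (size 2, align 2) → ends 6
pad 2 to align 4 for dst
dst at 8 (size 4, align 4) → ends 12
ack at 12 (size 2, align 2) → ends 14
version at 14 (size 1, align 1) → ends 15
pad 1 to align 2 for window
window at 16 (size 2, align 2) → ends 18
magic at 18 (size 2, align 2) → ends 20
checksum at 20 (size 4, align 4) → ends 24
flags at 24 (size 8, align 8) → ends 32
total 32 bytes, alignment 8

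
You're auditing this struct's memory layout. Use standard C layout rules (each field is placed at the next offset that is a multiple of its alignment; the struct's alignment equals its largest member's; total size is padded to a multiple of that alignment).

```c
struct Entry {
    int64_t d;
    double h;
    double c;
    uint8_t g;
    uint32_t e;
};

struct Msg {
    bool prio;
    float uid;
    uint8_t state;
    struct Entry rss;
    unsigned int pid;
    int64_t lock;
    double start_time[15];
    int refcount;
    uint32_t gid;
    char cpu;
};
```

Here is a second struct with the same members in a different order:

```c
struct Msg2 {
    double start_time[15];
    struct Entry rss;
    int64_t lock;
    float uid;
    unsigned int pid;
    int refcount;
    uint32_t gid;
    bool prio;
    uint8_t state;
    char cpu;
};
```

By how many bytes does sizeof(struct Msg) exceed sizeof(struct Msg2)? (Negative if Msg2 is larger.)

16

Entry: 0..8  d  (8B, 8-aligned); 8..16  h  (8B, 8-aligned); 16..24  c  (8B, 8-aligned); 24..25  g  (1B, 1-aligned); 25..28  -- padding (3B); 28..32  e  (4B, 4-aligned); sizeof = 32, alignof = 8
0..1  prio  (1B, 1-aligned)
1..4  -- padding (3B)
4..8  uid  (4B, 4-aligned)
8..9  state  (1B, 1-aligned)
9..16  -- padding (7B)
16..48  rss  (32B, 8-aligned)
48..52  pid  (4B, 4-aligned)
52..56  -- padding (4B)
56..64  lock  (8B, 8-aligned)
64..184  start_time  (120B, 8-aligned)
184..188  refcount  (4B, 4-aligned)
188..192  gid  (4B, 4-aligned)
192..193  cpu  (1B, 1-aligned)
193..200  -- tail padding (7B)
sizeof = 200, alignof = 8
— Msg2 —
0..120  start_time  (120B, 8-aligned)
120..152  rss  (32B, 8-aligned)
152..160  lock  (8B, 8-aligned)
160..164  uid  (4B, 4-aligned)
164..168  pid  (4B, 4-aligned)
168..172  refcount  (4B, 4-aligned)
172..176  gid  (4B, 4-aligned)
176..177  prio  (1B, 1-aligned)
177..178  state  (1B, 1-aligned)
178..179  cpu  (1B, 1-aligned)
179..184  -- tail padding (5B)
sizeof = 184, alignof = 8
200 − 184 = 16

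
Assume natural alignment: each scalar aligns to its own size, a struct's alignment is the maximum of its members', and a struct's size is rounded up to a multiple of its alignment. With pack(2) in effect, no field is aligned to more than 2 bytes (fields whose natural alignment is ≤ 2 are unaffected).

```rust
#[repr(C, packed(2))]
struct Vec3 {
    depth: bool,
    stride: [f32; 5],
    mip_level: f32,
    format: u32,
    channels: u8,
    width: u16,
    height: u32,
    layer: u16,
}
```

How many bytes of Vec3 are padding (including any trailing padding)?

@0: depth [1B, align 1] → 1
+1 pad (align 2)
@2: stride [20B, align 2] → 22
@22: mip_level [4B, align 2] → 26
@26: format [4B, align 2] → 30
@30: channels [1B, align 1] → 31
+1 pad (align 2)
@32: width [2B, align 2] → 34
@34: height [4B, align 2] → 38
@38: layer [2B, align 2] → 40
size 40, align 2
data bytes 38, size 40 → padding 2

2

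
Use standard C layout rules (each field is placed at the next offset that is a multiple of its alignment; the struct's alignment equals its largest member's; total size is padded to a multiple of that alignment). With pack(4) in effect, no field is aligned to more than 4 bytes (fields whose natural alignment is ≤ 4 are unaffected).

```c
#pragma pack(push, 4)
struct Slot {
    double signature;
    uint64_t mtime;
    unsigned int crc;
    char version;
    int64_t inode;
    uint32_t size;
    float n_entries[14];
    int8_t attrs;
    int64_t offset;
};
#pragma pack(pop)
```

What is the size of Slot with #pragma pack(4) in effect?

@0: signature [8B, align 4] → 8
@8: mtime [8B, align 4] → 16
@16: crc [4B, align 4] → 20
@20: version [1B, align 1] → 21
+3 pad (align 4)
@24: inode [8B, align 4] → 32
@32: size [4B, align 4] → 36
@36: n_entries [56B, align 4] → 92
@92: attrs [1B, align 1] → 93
+3 pad (align 4)
@96: offset [8B, align 4] → 104
size 104, align 4

104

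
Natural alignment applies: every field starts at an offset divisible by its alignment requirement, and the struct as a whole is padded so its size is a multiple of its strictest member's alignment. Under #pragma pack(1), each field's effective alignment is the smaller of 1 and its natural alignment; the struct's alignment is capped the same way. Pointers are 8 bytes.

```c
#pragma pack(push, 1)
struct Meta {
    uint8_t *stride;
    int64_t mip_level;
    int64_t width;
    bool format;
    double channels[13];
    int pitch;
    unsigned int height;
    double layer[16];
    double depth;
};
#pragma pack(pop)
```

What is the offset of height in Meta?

@0: stride [8B, align 1] → 8
@8: mip_level [8B, align 1] → 16
@16: width [8B, align 1] → 24
@24: format [1B, align 1] → 25
@25: channels [104B, align 1] → 129
@129: pitch [4B, align 1] → 133
@133: height [4B, align 1] → 137

133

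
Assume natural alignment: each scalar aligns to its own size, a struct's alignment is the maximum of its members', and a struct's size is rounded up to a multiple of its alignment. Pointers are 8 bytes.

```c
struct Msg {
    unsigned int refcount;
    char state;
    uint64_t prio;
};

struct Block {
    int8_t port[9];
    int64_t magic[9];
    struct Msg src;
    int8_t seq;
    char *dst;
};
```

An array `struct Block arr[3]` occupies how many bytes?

Msg: refcount at 0 (size 4, align 4) → ends 4; state at 4 (size 1, align 1) → ends 5; pad 3 to align 8 for prio; prio at 8 (size 8, align 8) → ends 16; total 16 bytes, alignment 8
port at 0 (size 9, align 1) → ends 9
pad 7 to align 8 for magic
magic at 16 (size 72, align 8) → ends 88
src at 88 (size 16, align 8) → ends 104
seq at 104 (size 1, align 1) → ends 105
pad 7 to align 8 for dst
dst at 112 (size 8, align 8) → ends 120
total 120 bytes, alignment 8
array of 3: 3 × 120 = 360

360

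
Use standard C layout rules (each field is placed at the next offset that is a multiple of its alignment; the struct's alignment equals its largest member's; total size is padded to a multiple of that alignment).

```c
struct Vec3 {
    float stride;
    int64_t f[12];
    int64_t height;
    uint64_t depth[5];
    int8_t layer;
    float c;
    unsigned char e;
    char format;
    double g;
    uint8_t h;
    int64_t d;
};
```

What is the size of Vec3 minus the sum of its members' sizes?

20

stride at 0 (size 4, align 4) → ends 4
pad 4 to align 8 for f
f at 8 (size 96, align 8) → ends 104
height at 104 (size 8, align 8) → ends 112
depth at 112 (size 40, align 8) → ends 152
layer at 152 (size 1, align 1) → ends 153
pad 3 to align 4 for c
c at 156 (size 4, align 4) → ends 160
e at 160 (size 1, align 1) → ends 161
format at 161 (size 1, align 1) → ends 162
pad 6 to align 8 for g
g at 168 (size 8, align 8) → ends 176
h at 176 (size 1, align 1) → ends 177
pad 7 to align 8 for d
d at 184 (size 8, align 8) → ends 192
total 192 bytes, alignment 8
data bytes 172, size 192 → padding 20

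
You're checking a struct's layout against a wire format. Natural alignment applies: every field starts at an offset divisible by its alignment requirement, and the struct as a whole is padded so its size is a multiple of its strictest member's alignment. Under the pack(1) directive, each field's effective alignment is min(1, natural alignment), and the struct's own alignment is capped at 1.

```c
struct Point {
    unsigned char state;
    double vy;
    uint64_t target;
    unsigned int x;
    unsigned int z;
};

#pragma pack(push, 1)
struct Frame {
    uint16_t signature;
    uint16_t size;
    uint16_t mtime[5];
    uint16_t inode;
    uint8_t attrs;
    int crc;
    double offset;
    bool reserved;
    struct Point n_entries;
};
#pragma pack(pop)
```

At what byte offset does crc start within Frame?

17

Point: @0: state [1B, align 1] → 1; +7 pad (align 8); @8: vy [8B, align 8] → 16; @16: target [8B, align 8] → 24; @24: x [4B, align 4] → 28; @28: z [4B, align 4] → 32; size 32, align 8
@0: signature [2B, align 1] → 2
@2: size [2B, align 1] → 4
@4: mtime [10B, align 1] → 14
@14: inode [2B, align 1] → 16
@16: attrs [1B, align 1] → 17
@17: crc [4B, align 1] → 21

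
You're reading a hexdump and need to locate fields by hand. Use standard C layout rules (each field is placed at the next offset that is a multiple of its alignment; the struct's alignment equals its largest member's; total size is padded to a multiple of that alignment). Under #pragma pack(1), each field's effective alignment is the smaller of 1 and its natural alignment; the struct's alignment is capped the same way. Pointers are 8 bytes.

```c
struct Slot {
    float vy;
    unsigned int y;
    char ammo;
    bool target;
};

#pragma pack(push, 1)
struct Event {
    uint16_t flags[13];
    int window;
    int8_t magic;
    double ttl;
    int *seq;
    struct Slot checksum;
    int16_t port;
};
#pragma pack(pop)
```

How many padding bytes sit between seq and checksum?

Slot: @0: vy [4B, align 4] → 4; @4: y [4B, align 4] → 8; @8: ammo [1B, align 1] → 9; @9: target [1B, align 1] → 10; +2 tail pad (align 4); size 12, align 4
@0: flags [26B, align 1] → 26
@26: window [4B, align 1] → 30
@30: magic [1B, align 1] → 31
@31: ttl [8B, align 1] → 39
@39: seq [8B, align 1] → 47
@47: checksum [12B, align 1] → 59

0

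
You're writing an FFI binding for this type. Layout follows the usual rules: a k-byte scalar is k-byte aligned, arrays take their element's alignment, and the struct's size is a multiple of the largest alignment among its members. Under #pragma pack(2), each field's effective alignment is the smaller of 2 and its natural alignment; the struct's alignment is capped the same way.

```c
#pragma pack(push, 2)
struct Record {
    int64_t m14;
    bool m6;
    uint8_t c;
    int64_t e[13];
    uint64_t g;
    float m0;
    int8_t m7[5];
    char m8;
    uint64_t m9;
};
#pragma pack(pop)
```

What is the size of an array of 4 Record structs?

560

0..8  m14  (8B, 2-aligned)
8..9  m6  (1B, 1-aligned)
9..10  c  (1B, 1-aligned)
10..114  e  (104B, 2-aligned)
114..122  g  (8B, 2-aligned)
122..126  m0  (4B, 2-aligned)
126..131  m7  (5B, 1-aligned)
131..132  m8  (1B, 1-aligned)
132..140  m9  (8B, 2-aligned)
sizeof = 140, alignof = 2
array of 4: 4 × 140 = 560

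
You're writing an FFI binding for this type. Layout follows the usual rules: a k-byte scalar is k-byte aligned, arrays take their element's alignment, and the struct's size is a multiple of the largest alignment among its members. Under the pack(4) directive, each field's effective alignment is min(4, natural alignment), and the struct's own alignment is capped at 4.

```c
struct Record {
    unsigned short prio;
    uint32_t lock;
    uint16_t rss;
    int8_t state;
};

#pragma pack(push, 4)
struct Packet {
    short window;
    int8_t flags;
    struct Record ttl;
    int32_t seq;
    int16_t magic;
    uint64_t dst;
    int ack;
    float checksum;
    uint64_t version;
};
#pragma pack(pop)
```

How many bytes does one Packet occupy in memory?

Record: @0: prio [2B, align 2] → 2; +2 pad (align 4); @4: lock [4B, align 4] → 8; @8: rss [2B, align 2] → 10; @10: state [1B, align 1] → 11; +1 tail pad (align 4); size 12, align 4
@0: window [2B, align 2] → 2
@2: flags [1B, align 1] → 3
+1 pad (align 4)
@4: ttl [12B, align 4] → 16
@16: seq [4B, align 4] → 20
@20: magic [2B, align 2] → 22
+2 pad (align 4)
@24: dst [8B, align 4] → 32
@32: ack [4B, align 4] → 36
@36: checksum [4B, align 4] → 40
@40: version [8B, align 4] → 48
size 48, align 4

48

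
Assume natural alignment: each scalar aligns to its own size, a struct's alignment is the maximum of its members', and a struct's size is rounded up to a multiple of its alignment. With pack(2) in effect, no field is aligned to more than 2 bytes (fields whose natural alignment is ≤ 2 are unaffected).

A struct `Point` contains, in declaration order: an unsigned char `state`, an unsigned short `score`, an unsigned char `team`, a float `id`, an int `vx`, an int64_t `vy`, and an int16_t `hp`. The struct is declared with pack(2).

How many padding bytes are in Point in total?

state at 0 (size 1, align 1) → ends 1
pad 1 to align 2 for score
score at 2 (size 2, align 2) → ends 4
team at 4 (size 1, align 1) → ends 5
pad 1 to align 2 for id
id at 6 (size 4, align 2) → ends 10
vx at 10 (size 4, align 2) → ends 14
vy at 14 (size 8, align 2) → ends 22
hp at 22 (size 2, align 2) → ends 24
total 24 bytes, alignment 2
data bytes 22, size 24 → padding 2

2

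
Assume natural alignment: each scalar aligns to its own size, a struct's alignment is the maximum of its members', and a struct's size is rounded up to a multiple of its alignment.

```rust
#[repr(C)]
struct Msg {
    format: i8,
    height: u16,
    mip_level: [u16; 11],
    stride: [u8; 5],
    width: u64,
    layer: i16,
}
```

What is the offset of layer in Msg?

40

format at 0 (size 1, align 1) → ends 1
pad 1 to align 2 for height
height at 2 (size 2, align 2) → ends 4
mip_level at 4 (size 22, align 2) → ends 26
stride at 26 (size 5, align 1) → ends 31
pad 1 to align 8 for width
width at 32 (size 8, align 8) → ends 40
layer at 40 (size 2, align 2) → ends 42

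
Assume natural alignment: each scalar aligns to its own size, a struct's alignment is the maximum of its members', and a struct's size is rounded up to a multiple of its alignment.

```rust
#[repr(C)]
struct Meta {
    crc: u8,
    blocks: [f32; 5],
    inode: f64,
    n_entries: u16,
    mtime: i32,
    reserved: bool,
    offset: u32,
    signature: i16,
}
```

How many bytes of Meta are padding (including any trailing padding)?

0..1  crc  (1B, 1-aligned)
1..4  -- padding (3B)
4..24  blocks  (20B, 4-aligned)
24..32  inode  (8B, 8-aligned)
32..34  n_entries  (2B, 2-aligned)
34..36  -- padding (2B)
36..40  mtime  (4B, 4-aligned)
40..41  reserved  (1B, 1-aligned)
41..44  -- padding (3B)
44..48  offset  (4B, 4-aligned)
48..50  signature  (2B, 2-aligned)
50..56  -- tail padding (6B)
sizeof = 56, alignof = 8
data bytes 42, size 56 → padding 14

14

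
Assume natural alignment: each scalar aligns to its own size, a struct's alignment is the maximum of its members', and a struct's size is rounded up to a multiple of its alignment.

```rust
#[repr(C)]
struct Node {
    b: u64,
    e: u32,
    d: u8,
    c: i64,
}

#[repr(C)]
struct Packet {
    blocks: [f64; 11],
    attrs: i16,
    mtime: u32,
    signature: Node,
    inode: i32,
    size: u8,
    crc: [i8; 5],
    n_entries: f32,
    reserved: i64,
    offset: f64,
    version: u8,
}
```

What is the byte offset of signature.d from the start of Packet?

Node: 0..8  b  (8B, 8-aligned); 8..12  e  (4B, 4-aligned); 12..13  d  (1B, 1-aligned); 13..16  -- padding (3B); 16..24  c  (8B, 8-aligned); sizeof = 24, alignof = 8
0..88  blocks  (88B, 8-aligned)
88..90  attrs  (2B, 2-aligned)
90..92  -- padding (2B)
92..96  mtime  (4B, 4-aligned)
96..120  signature  (24B, 8-aligned)
within Node: d at 12
96 + 12 = 108

108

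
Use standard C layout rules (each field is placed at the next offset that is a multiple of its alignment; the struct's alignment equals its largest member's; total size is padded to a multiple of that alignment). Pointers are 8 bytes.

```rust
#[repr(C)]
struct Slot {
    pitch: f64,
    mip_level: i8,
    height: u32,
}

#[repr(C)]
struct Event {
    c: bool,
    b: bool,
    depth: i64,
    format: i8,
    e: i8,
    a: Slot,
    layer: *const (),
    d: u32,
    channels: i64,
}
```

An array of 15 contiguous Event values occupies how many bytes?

Slot: @0: pitch [8B, align 8] → 8; @8: mip_level [1B, align 1] → 9; +3 pad (align 4); @12: height [4B, align 4] → 16; size 16, align 8
@0: c [1B, align 1] → 1
@1: b [1B, align 1] → 2
+6 pad (align 8)
@8: depth [8B, align 8] → 16
@16: format [1B, align 1] → 17
@17: e [1B, align 1] → 18
+6 pad (align 8)
@24: a [16B, align 8] → 40
@40: layer [8B, align 8] → 48
@48: d [4B, align 4] → 52
+4 pad (align 8)
@56: channels [8B, align 8] → 64
size 64, align 8
array of 15: 15 × 64 = 960

960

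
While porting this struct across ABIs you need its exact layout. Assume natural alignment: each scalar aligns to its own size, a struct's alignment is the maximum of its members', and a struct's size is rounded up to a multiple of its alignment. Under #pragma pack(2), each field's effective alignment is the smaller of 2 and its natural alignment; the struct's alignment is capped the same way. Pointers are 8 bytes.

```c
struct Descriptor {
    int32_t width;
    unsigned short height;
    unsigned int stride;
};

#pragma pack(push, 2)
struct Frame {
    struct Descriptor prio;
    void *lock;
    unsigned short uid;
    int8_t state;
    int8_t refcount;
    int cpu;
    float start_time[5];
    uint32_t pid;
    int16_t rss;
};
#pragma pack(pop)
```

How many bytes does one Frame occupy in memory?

54

Descriptor: 0..4  width  (4B, 4-aligned); 4..6  height  (2B, 2-aligned); 6..8  -- padding (2B); 8..12  stride  (4B, 4-aligned); sizeof = 12, alignof = 4
0..12  prio  (12B, 2-aligned)
12..20  lock  (8B, 2-aligned)
20..22  uid  (2B, 2-aligned)
22..23  state  (1B, 1-aligned)
23..24  refcount  (1B, 1-aligned)
24..28  cpu  (4B, 2-aligned)
28..48  start_time  (20B, 2-aligned)
48..52  pid  (4B, 2-aligned)
52..54  rss  (2B, 2-aligned)
sizeof = 54, alignof = 2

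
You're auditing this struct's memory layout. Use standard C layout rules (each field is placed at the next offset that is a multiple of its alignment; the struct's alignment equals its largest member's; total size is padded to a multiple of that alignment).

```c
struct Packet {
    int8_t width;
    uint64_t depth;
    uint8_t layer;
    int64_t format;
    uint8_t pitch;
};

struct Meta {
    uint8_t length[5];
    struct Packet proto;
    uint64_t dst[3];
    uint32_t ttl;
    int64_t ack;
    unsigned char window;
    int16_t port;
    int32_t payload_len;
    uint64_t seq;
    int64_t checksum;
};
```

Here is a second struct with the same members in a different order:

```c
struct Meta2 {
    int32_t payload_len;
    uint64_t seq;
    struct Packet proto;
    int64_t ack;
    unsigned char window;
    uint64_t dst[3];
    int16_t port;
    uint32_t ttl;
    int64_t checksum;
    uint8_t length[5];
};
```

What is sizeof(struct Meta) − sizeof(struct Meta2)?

Packet: @0: width [1B, align 1] → 1; +7 pad (align 8); @8: depth [8B, align 8] → 16; @16: layer [1B, align 1] → 17; +7 pad (align 8); @24: format [8B, align 8] → 32; @32: pitch [1B, align 1] → 33; +7 tail pad (align 8); size 40, align 8
@0: length [5B, align 1] → 5
+3 pad (align 8)
@8: proto [40B, align 8] → 48
@48: dst [24B, align 8] → 72
@72: ttl [4B, align 4] → 76
+4 pad (align 8)
@80: ack [8B, align 8] → 88
@88: window [1B, align 1] → 89
+1 pad (align 2)
@90: port [2B, align 2] → 92
@92: payload_len [4B, align 4] → 96
@96: seq [8B, align 8] → 104
@104: checksum [8B, align 8] → 112
size 112, align 8
— Meta2 —
@0: payload_len [4B, align 4] → 4
+4 pad (align 8)
@8: seq [8B, align 8] → 16
@16: proto [40B, align 8] → 56
@56: ack [8B, align 8] → 64
@64: window [1B, align 1] → 65
+7 pad (align 8)
@72: dst [24B, align 8] → 96
@96: port [2B, align 2] → 98
+2 pad (align 4)
@100: ttl [4B, align 4] → 104
@104: checksum [8B, align 8] → 112
@112: length [5B, align 1] → 117
+3 tail pad (align 8)
size 120, align 8
112 − 120 = -8

-8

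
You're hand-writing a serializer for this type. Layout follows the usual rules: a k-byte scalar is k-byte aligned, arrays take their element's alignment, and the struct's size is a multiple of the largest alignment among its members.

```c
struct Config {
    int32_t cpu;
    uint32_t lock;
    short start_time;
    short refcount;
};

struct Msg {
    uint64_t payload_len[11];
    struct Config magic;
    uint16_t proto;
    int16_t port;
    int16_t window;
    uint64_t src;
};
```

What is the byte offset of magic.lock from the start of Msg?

Config: 0..4  cpu  (4B, 4-aligned); 4..8  lock  (4B, 4-aligned); 8..10  start_time  (2B, 2-aligned); 10..12  refcount  (2B, 2-aligned); sizeof = 12, alignof = 4
0..88  payload_len  (88B, 8-aligned)
88..100  magic  (12B, 4-aligned)
within Config: lock at 4
88 + 4 = 92

92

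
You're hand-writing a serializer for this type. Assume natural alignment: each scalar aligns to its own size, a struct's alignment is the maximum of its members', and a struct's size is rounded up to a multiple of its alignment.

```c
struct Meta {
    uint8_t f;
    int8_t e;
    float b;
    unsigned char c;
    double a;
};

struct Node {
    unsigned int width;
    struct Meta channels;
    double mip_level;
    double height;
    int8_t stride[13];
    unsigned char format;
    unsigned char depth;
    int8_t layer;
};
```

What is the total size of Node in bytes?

Meta: @0: f [1B, align 1] → 1; @1: e [1B, align 1] → 2; +2 pad (align 4); @4: b [4B, align 4] → 8; @8: c [1B, align 1] → 9; +7 pad (align 8); @16: a [8B, align 8] → 24; size 24, align 8
@0: width [4B, align 4] → 4
+4 pad (align 8)
@8: channels [24B, align 8] → 32
@32: mip_level [8B, align 8] → 40
@40: height [8B, align 8] → 48
@48: stride [13B, align 1] → 61
@61: format [1B, align 1] → 62
@62: depth [1B, align 1] → 63
@63: layer [1B, align 1] → 64
size 64, align 8

64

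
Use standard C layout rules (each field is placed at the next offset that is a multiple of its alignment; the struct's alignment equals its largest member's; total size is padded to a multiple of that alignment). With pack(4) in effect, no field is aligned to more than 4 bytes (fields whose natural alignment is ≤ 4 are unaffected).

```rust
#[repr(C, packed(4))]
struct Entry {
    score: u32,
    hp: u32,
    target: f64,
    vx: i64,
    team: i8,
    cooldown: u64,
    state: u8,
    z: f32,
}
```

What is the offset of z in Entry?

40

0..4  score  (4B, 4-aligned)
4..8  hp  (4B, 4-aligned)
8..16  target  (8B, 4-aligned)
16..24  vx  (8B, 4-aligned)
24..25  team  (1B, 1-aligned)
25..28  -- padding (3B)
28..36  cooldown  (8B, 4-aligned)
36..37  state  (1B, 1-aligned)
37..40  -- padding (3B)
40..44  z  (4B, 4-aligned)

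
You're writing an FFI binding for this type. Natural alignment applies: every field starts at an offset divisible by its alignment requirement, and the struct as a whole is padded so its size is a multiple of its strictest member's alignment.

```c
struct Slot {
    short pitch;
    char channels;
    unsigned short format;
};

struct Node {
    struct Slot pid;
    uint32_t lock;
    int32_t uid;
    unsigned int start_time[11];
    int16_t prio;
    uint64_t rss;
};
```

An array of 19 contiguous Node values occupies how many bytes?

Slot: @0: pitch [2B, align 2] → 2; @2: channels [1B, align 1] → 3; +1 pad (align 2); @4: format [2B, align 2] → 6; size 6, align 2
@0: pid [6B, align 2] → 6
+2 pad (align 4)
@8: lock [4B, align 4] → 12
@12: uid [4B, align 4] → 16
@16: start_time [44B, align 4] → 60
@60: prio [2B, align 2] → 62
+2 pad (align 8)
@64: rss [8B, align 8] → 72
size 72, align 8
array of 19: 19 × 72 = 1368

1368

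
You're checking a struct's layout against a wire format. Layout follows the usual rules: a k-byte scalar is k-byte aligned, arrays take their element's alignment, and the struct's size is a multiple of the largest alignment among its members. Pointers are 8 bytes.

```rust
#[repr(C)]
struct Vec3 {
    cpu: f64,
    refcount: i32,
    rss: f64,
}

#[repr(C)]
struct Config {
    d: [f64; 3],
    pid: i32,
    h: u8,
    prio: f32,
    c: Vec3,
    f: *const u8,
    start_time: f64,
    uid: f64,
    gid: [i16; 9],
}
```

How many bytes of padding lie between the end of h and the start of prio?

3

Vec3: 0..8  cpu  (8B, 8-aligned); 8..12  refcount  (4B, 4-aligned); 12..16  -- padding (4B); 16..24  rss  (8B, 8-aligned); sizeof = 24, alignof = 8
0..24  d  (24B, 8-aligned)
24..28  pid  (4B, 4-aligned)
28..29  h  (1B, 1-aligned)
29..32  -- padding (3B)
32..36  prio  (4B, 4-aligned)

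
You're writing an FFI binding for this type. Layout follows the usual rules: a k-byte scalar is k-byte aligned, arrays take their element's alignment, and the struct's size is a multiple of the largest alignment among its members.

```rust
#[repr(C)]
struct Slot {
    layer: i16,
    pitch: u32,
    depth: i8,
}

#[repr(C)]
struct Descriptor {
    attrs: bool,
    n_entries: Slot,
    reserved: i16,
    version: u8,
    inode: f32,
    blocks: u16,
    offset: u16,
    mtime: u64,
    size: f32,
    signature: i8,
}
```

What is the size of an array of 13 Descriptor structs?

624

Slot: 0..2  layer  (2B, 2-aligned); 2..4  -- padding (2B); 4..8  pitch  (4B, 4-aligned); 8..9  depth  (1B, 1-aligned); 9..12  -- tail padding (3B); sizeof = 12, alignof = 4
0..1  attrs  (1B, 1-aligned)
1..4  -- padding (3B)
4..16  n_entries  (12B, 4-aligned)
16..18  reserved  (2B, 2-aligned)
18..19  version  (1B, 1-aligned)
19..20  -- padding (1B)
20..24  inode  (4B, 4-aligned)
24..26  blocks  (2B, 2-aligned)
26..28  offset  (2B, 2-aligned)
28..32  -- padding (4B)
32..40  mtime  (8B, 8-aligned)
40..44  size  (4B, 4-aligned)
44..45  signature  (1B, 1-aligned)
45..48  -- tail padding (3B)
sizeof = 48, alignof = 8
array of 13: 13 × 48 = 624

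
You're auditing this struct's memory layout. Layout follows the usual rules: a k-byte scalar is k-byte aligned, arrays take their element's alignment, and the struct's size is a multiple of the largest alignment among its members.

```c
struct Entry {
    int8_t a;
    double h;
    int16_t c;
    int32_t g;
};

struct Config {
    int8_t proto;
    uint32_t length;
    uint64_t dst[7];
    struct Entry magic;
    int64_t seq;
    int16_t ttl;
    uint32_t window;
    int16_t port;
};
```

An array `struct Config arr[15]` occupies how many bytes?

Entry: @0: a [1B, align 1] → 1; +7 pad (align 8); @8: h [8B, align 8] → 16; @16: c [2B, align 2] → 18; +2 pad (align 4); @20: g [4B, align 4] → 24; size 24, align 8
@0: proto [1B, align 1] → 1
+3 pad (align 4)
@4: length [4B, align 4] → 8
@8: dst [56B, align 8] → 64
@64: magic [24B, align 8] → 88
@88: seq [8B, align 8] → 96
@96: ttl [2B, align 2] → 98
+2 pad (align 4)
@100: window [4B, align 4] → 104
@104: port [2B, align 2] → 106
+6 tail pad (align 8)
size 112, align 8
array of 15: 15 × 112 = 1680

1680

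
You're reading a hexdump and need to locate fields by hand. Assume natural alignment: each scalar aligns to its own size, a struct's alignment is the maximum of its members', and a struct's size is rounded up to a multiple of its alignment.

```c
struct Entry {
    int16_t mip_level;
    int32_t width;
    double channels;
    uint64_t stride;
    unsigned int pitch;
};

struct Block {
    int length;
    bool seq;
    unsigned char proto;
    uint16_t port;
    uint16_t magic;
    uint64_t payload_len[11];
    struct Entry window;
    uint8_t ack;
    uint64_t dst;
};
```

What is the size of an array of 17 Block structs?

Entry: mip_level at 0 (size 2, align 2) → ends 2; pad 2 to align 4 for width; width at 4 (size 4, align 4) → ends 8; channels at 8 (size 8, align 8) → ends 16; stride at 16 (size 8, align 8) → ends 24; pitch at 24 (size 4, align 4) → ends 28; tail pad 4 to reach multiple of 8; total 32 bytes, alignment 8
length at 0 (size 4, align 4) → ends 4
seq at 4 (size 1, align 1) → ends 5
proto at 5 (size 1, align 1) → ends 6
port at 6 (size 2, align 2) → ends 8
magic at 8 (size 2, align 2) → ends 10
pad 6 to align 8 for payload_len
payload_len at 16 (size 88, align 8) → ends 104
window at 104 (size 32, align 8) → ends 136
ack at 136 (size 1, align 1) → ends 137
pad 7 to align 8 for dst
dst at 144 (size 8, align 8) → ends 152
total 152 bytes, alignment 8
array of 17: 17 × 152 = 2584

2584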